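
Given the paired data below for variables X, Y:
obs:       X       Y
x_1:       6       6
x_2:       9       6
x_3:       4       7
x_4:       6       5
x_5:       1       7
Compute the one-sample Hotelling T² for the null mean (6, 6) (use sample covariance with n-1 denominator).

Step 1 — sample mean vector:
  mean(X) = (6 + 9 + 4 + 6 + 1) / 5 = 26/5 = 5.2
  mean(Y) = (6 + 6 + 7 + 5 + 7) / 5 = 31/5 = 6.2
  x̄ = (5.2, 6.2),  deviation x̄ - mu_0 = (5.2, 6.2) - (6, 6) = (-0.8, 0.2).

Step 2 — sample covariance matrix, S[i,j] = (1/(n-1)) · Σ_k (x_{k,i} - mean_i) · (x_{k,j} - mean_j), divisor n-1 = 4:
  S[X,X] = ((0.8)·(0.8) + (3.8)·(3.8) + (-1.2)·(-1.2) + (0.8)·(0.8) + (-4.2)·(-4.2)) / 4 = 34.8/4 = 8.7
  S[X,Y] = ((0.8)·(-0.2) + (3.8)·(-0.2) + (-1.2)·(0.8) + (0.8)·(-1.2) + (-4.2)·(0.8)) / 4 = -6.2/4 = -1.55
  S[Y,Y] = ((-0.2)·(-0.2) + (-0.2)·(-0.2) + (0.8)·(0.8) + (-1.2)·(-1.2) + (0.8)·(0.8)) / 4 = 2.8/4 = 0.7
  S = [[8.7, -1.55],
 [-1.55, 0.7]].

Step 3 — invert S. det(S) = 8.7·0.7 - (-1.55)² = 3.6875.
  S^{-1} = (1/det) · [[d, -b], [-b, a]] = [[0.1898, 0.4203],
 [0.4203, 2.3593]].

Step 4 — quadratic form (x̄ - mu_0)^T · S^{-1} · (x̄ - mu_0):
  S^{-1} · (x̄ - mu_0) = (-0.0678, 0.1356),
  (x̄ - mu_0)^T · [...] = (-0.8)·(-0.0678) + (0.2)·(0.1356) = 0.0814.

Step 5 — scale by n: T² = 5 · 0.0814 = 0.4068.

T² ≈ 0.4068


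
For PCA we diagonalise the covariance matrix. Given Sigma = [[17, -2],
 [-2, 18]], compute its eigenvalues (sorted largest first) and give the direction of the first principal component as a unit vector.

Step 1 — characteristic polynomial of 2×2 Sigma:
  det(Sigma - λI) = λ² - trace · λ + det = 0.
  trace = 17 + 18 = 35, det = 17·18 - (-2)² = 302.
Step 2 — discriminant:
  Δ = trace² - 4·det = 1225 - 1208 = 17.
Step 3 — eigenvalues:
  λ = (trace ± √Δ)/2 = (35 ± 4.1231)/2,
  λ_1 = 19.5616,  λ_2 = 15.4384.

Step 4 — unit eigenvector for λ_1: solve (Sigma - λ_1 I)v = 0. First row:
  (17 - 19.5616)·v_x + (-2)·v_y = 0, i.e. (-2.5616)·v_x + (-2)·v_y = 0,
  so v ∝ (b, λ_1 - a) = (-2, 2.5616); multiply by -1 so the first entry is positive: u = (2, -2.5616).
  ||u|| = √((2)² + (-2.5616)²) = √(10.5616) ≈ 3.2499,
  v_1 = u/||u|| ≈ (0.6154, -0.7882) (||v_1|| = 1).

λ_1 = 19.5616,  λ_2 = 15.4384;  v_1 ≈ (0.6154, -0.7882)


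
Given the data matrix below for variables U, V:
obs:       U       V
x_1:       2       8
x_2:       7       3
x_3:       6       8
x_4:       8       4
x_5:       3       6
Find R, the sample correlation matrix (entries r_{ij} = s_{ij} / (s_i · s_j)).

Step 1 — column means:
  mean(U) = (2 + 7 + 6 + 8 + 3) / 5 = 26/5 = 5.2
  mean(V) = (8 + 3 + 8 + 4 + 6) / 5 = 29/5 = 5.8

Step 2 — sample variances and covariances s[i,j] = (1/(n-1)) · Σ_k (x_{k,i} - mean_i) · (x_{k,j} - mean_j), with n-1 = 4:
  s[U,U] = ((-3.2)·(-3.2) + (1.8)·(1.8) + (0.8)·(0.8) + (2.8)·(2.8) + (-2.2)·(-2.2)) / 4 = 26.8/4 = 6.7
  s[U,V] = ((-3.2)·(2.2) + (1.8)·(-2.8) + (0.8)·(2.2) + (2.8)·(-1.8) + (-2.2)·(0.2)) / 4 = -15.8/4 = -3.95
  s[V,V] = ((2.2)·(2.2) + (-2.8)·(-2.8) + (2.2)·(2.2) + (-1.8)·(-1.8) + (0.2)·(0.2)) / 4 = 20.8/4 = 5.2
  Sample standard deviations s_i = √(s[i,i]):
  s(U) = √(6.7) = 2.5884
  s(V) = √(5.2) = 2.2804

Step 3 — r_{ij} = s_{ij} / (s_i · s_j):
  r[U,U] = 1 (diagonal).
  r[U,V] = -3.95 / (2.5884 · 2.2804) = -3.95 / 5.9025 = -0.6692
  r[V,V] = 1 (diagonal).

R is symmetric with unit diagonal. Assembling:

R = [[1, -0.6692],
 [-0.6692, 1]]


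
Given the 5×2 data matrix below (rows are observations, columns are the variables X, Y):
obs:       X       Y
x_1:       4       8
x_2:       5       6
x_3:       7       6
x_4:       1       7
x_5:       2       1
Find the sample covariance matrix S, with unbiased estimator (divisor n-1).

Step 1 — column means:
  mean(X) = (4 + 5 + 7 + 1 + 2) / 5 = 19/5 = 3.8
  mean(Y) = (8 + 6 + 6 + 7 + 1) / 5 = 28/5 = 5.6

Step 2 — sample covariance S[i,j] = (1/(n-1)) · Σ_k (x_{k,i} - mean_i) · (x_{k,j} - mean_j), with n-1 = 4.
  S[X,X] = ((0.2)·(0.2) + (1.2)·(1.2) + (3.2)·(3.2) + (-2.8)·(-2.8) + (-1.8)·(-1.8)) / 4 = 22.8/4 = 5.7
  S[X,Y] = ((0.2)·(2.4) + (1.2)·(0.4) + (3.2)·(0.4) + (-2.8)·(1.4) + (-1.8)·(-4.6)) / 4 = 6.6/4 = 1.65
  S[Y,Y] = ((2.4)·(2.4) + (0.4)·(0.4) + (0.4)·(0.4) + (1.4)·(1.4) + (-4.6)·(-4.6)) / 4 = 29.2/4 = 7.3

S is symmetric (S[j,i] = S[i,j]). Assembling:

S = [[5.7, 1.65],
 [1.65, 7.3]]


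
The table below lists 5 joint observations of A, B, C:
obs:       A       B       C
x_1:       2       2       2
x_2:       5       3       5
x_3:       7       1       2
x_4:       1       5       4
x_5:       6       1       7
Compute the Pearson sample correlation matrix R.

Step 1 — column means:
  mean(A) = (2 + 5 + 7 + 1 + 6) / 5 = 21/5 = 4.2
  mean(B) = (2 + 3 + 1 + 5 + 1) / 5 = 12/5 = 2.4
  mean(C) = (2 + 5 + 2 + 4 + 7) / 5 = 20/5 = 4

Step 2 — sample variances and covariances s[i,j] = (1/(n-1)) · Σ_k (x_{k,i} - mean_i) · (x_{k,j} - mean_j), with n-1 = 4:
  s[A,A] = ((-2.2)·(-2.2) + (0.8)·(0.8) + (2.8)·(2.8) + (-3.2)·(-3.2) + (1.8)·(1.8)) / 4 = 26.8/4 = 6.7
  s[A,B] = ((-2.2)·(-0.4) + (0.8)·(0.6) + (2.8)·(-1.4) + (-3.2)·(2.6) + (1.8)·(-1.4)) / 4 = -13.4/4 = -3.35
  s[A,C] = ((-2.2)·(-2) + (0.8)·(1) + (2.8)·(-2) + (-3.2)·(0) + (1.8)·(3)) / 4 = 5/4 = 1.25
  s[B,B] = ((-0.4)·(-0.4) + (0.6)·(0.6) + (-1.4)·(-1.4) + (2.6)·(2.6) + (-1.4)·(-1.4)) / 4 = 11.2/4 = 2.8
  s[B,C] = ((-0.4)·(-2) + (0.6)·(1) + (-1.4)·(-2) + (2.6)·(0) + (-1.4)·(3)) / 4 = 0/4 = 0
  s[C,C] = ((-2)·(-2) + (1)·(1) + (-2)·(-2) + (0)·(0) + (3)·(3)) / 4 = 18/4 = 4.5
  Sample standard deviations s_i = √(s[i,i]):
  s(A) = √(6.7) = 2.5884
  s(B) = √(2.8) = 1.6733
  s(C) = √(4.5) = 2.1213

Step 3 — r_{ij} = s_{ij} / (s_i · s_j):
  r[A,A] = 1 (diagonal).
  r[A,B] = -3.35 / (2.5884 · 1.6733) = -3.35 / 4.3313 = -0.7734
  r[A,C] = 1.25 / (2.5884 · 2.1213) = 1.25 / 5.4909 = 0.2276
  r[B,B] = 1 (diagonal).
  r[B,C] = 0 / (1.6733 · 2.1213) = 0 / 3.5496 = 0
  r[C,C] = 1 (diagonal).

R is symmetric with unit diagonal. Assembling:

R = [[1, -0.7734, 0.2276],
 [-0.7734, 1, 0],
 [0.2276, 0, 1]]


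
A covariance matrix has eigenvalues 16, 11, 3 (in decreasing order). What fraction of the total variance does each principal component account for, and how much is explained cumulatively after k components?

Step 1 — total variance = trace(Sigma) = Σ λ_i = 16 + 11 + 3 = 30.

Step 2 — fraction explained by component i = λ_i / Σ λ:
  PC1: 16/30 = 0.5333
  PC2: 11/30 = 0.3667
  PC3: 3/30 = 0.1

Step 3 — cumulative fraction after k components = (λ_1 + ... + λ_k) / Σ λ:
  k = 1: 16/30 = 0.5333
  k = 2: (16 + 11)/30 = 27/30 = 0.9
  k = 3: (16 + 11 + 3)/30 = 30/30 = 1

Summary (fraction, with percent):

explained: PC1 0.5333 (53.33%), PC2 0.3667 (36.67%), PC3 0.1 (10%);  cumulative: 0.5333, 0.9, 1


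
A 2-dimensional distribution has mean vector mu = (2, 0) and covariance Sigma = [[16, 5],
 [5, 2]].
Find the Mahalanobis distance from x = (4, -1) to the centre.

Step 1 — centre the observation: (x - mu) = (2, -1).

Step 2 — invert Sigma. det(Sigma) = 16·2 - (5)² = 7.
  Sigma^{-1} = (1/det) · [[d, -b], [-b, a]] = [[0.2857, -0.7143],
 [-0.7143, 2.2857]].

Step 3 — form the quadratic (x - mu)^T · Sigma^{-1} · (x - mu):
  Sigma^{-1} · (x - mu) = (1.2857, -3.7143).
  (x - mu)^T · [Sigma^{-1} · (x - mu)] = (2)·(1.2857) + (-1)·(-3.7143) = 6.2857.

Step 4 — take square root: d = √(6.2857) ≈ 2.5071.

d(x, mu) = √(6.2857) ≈ 2.5071


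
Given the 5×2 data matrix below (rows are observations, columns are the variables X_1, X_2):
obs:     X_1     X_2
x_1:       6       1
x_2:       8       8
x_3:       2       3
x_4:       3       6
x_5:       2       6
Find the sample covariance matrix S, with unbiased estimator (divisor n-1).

Step 1 — column means:
  mean(X_1) = (6 + 8 + 2 + 3 + 2) / 5 = 21/5 = 4.2
  mean(X_2) = (1 + 8 + 3 + 6 + 6) / 5 = 24/5 = 4.8

Step 2 — sample covariance S[i,j] = (1/(n-1)) · Σ_k (x_{k,i} - mean_i) · (x_{k,j} - mean_j), with n-1 = 4.
  S[X_1,X_1] = ((1.8)·(1.8) + (3.8)·(3.8) + (-2.2)·(-2.2) + (-1.2)·(-1.2) + (-2.2)·(-2.2)) / 4 = 28.8/4 = 7.2
  S[X_1,X_2] = ((1.8)·(-3.8) + (3.8)·(3.2) + (-2.2)·(-1.8) + (-1.2)·(1.2) + (-2.2)·(1.2)) / 4 = 5.2/4 = 1.3
  S[X_2,X_2] = ((-3.8)·(-3.8) + (3.2)·(3.2) + (-1.8)·(-1.8) + (1.2)·(1.2) + (1.2)·(1.2)) / 4 = 30.8/4 = 7.7

S is symmetric (S[j,i] = S[i,j]). Assembling:

S = [[7.2, 1.3],
 [1.3, 7.7]]


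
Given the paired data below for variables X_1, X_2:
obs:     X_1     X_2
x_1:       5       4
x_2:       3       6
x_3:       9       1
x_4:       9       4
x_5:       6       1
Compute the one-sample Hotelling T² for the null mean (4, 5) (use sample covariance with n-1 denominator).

Step 1 — sample mean vector:
  mean(X_1) = (5 + 3 + 9 + 9 + 6) / 5 = 32/5 = 6.4
  mean(X_2) = (4 + 6 + 1 + 4 + 1) / 5 = 16/5 = 3.2
  x̄ = (6.4, 3.2),  deviation x̄ - mu_0 = (6.4, 3.2) - (4, 5) = (2.4, -1.8).

Step 2 — sample covariance matrix, S[i,j] = (1/(n-1)) · Σ_k (x_{k,i} - mean_i) · (x_{k,j} - mean_j), divisor n-1 = 4:
  S[X_1,X_1] = ((-1.4)·(-1.4) + (-3.4)·(-3.4) + (2.6)·(2.6) + (2.6)·(2.6) + (-0.4)·(-0.4)) / 4 = 27.2/4 = 6.8
  S[X_1,X_2] = ((-1.4)·(0.8) + (-3.4)·(2.8) + (2.6)·(-2.2) + (2.6)·(0.8) + (-0.4)·(-2.2)) / 4 = -13.4/4 = -3.35
  S[X_2,X_2] = ((0.8)·(0.8) + (2.8)·(2.8) + (-2.2)·(-2.2) + (0.8)·(0.8) + (-2.2)·(-2.2)) / 4 = 18.8/4 = 4.7
  S = [[6.8, -3.35],
 [-3.35, 4.7]].

Step 3 — invert S. det(S) = 6.8·4.7 - (-3.35)² = 20.7375.
  S^{-1} = (1/det) · [[d, -b], [-b, a]] = [[0.2266, 0.1615],
 [0.1615, 0.3279]].

Step 4 — quadratic form (x̄ - mu_0)^T · S^{-1} · (x̄ - mu_0):
  S^{-1} · (x̄ - mu_0) = (0.2532, -0.2025),
  (x̄ - mu_0)^T · [...] = (2.4)·(0.2532) + (-1.8)·(-0.2025) = 0.9722.

Step 5 — scale by n: T² = 5 · 0.9722 = 4.8608.

T² ≈ 4.8608


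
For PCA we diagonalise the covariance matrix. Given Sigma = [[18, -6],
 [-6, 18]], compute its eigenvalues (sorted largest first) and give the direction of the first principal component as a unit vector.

Step 1 — characteristic polynomial of 2×2 Sigma:
  det(Sigma - λI) = λ² - trace · λ + det = 0.
  trace = 18 + 18 = 36, det = 18·18 - (-6)² = 288.
Step 2 — discriminant:
  Δ = trace² - 4·det = 1296 - 1152 = 144.
Step 3 — eigenvalues:
  λ = (trace ± √Δ)/2 = (36 ± 12)/2,
  λ_1 = 24,  λ_2 = 12.

Step 4 — unit eigenvector for λ_1: solve (Sigma - λ_1 I)v = 0. First row:
  (18 - 24)·v_x + (-6)·v_y = 0, i.e. (-6)·v_x + (-6)·v_y = 0,
  so v ∝ (b, λ_1 - a) = (-6, 6); multiply by -1 so the first entry is positive: u = (6, -6).
  ||u|| = √((6)² + (-6)²) = √(72) ≈ 8.4853,
  v_1 = u/||u|| ≈ (0.7071, -0.7071) (||v_1|| = 1).

λ_1 = 24,  λ_2 = 12;  v_1 ≈ (0.7071, -0.7071)


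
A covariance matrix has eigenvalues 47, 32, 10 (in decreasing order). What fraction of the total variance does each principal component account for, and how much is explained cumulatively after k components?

Step 1 — total variance = trace(Sigma) = Σ λ_i = 47 + 32 + 10 = 89.

Step 2 — fraction explained by component i = λ_i / Σ λ:
  PC1: 47/89 = 0.5281
  PC2: 32/89 = 0.3596
  PC3: 10/89 = 0.1124

Step 3 — cumulative fraction after k components = (λ_1 + ... + λ_k) / Σ λ:
  k = 1: 47/89 = 0.5281
  k = 2: (47 + 32)/89 = 79/89 = 0.8876
  k = 3: (47 + 32 + 10)/89 = 89/89 = 1

Summary (fraction, with percent):

explained: PC1 0.5281 (52.81%), PC2 0.3596 (35.96%), PC3 0.1124 (11.24%);  cumulative: 0.5281, 0.8876, 1


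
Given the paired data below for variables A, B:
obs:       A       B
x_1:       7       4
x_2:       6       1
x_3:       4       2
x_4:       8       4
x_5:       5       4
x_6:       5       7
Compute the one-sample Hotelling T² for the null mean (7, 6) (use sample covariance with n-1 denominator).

Step 1 — sample mean vector:
  mean(A) = (7 + 6 + 4 + 8 + 5 + 5) / 6 = 35/6 = 5.8333
  mean(B) = (4 + 1 + 2 + 4 + 4 + 7) / 6 = 22/6 = 3.6667
  x̄ = (5.8333, 3.6667),  deviation x̄ - mu_0 = (5.8333, 3.6667) - (7, 6) = (-1.1667, -2.3333).

Step 2 — sample covariance matrix, S[i,j] = (1/(n-1)) · Σ_k (x_{k,i} - mean_i) · (x_{k,j} - mean_j), divisor n-1 = 5:
  S[A,A] = ((1.1667)·(1.1667) + (0.1667)·(0.1667) + (-1.8333)·(-1.8333) + (2.1667)·(2.1667) + (-0.8333)·(-0.8333) + (-0.8333)·(-0.8333)) / 5 = 10.8333/5 = 2.1667
  S[A,B] = ((1.1667)·(0.3333) + (0.1667)·(-2.6667) + (-1.8333)·(-1.6667) + (2.1667)·(0.3333) + (-0.8333)·(0.3333) + (-0.8333)·(3.3333)) / 5 = 0.6667/5 = 0.1333
  S[B,B] = ((0.3333)·(0.3333) + (-2.6667)·(-2.6667) + (-1.6667)·(-1.6667) + (0.3333)·(0.3333) + (0.3333)·(0.3333) + (3.3333)·(3.3333)) / 5 = 21.3333/5 = 4.2667
  S = [[2.1667, 0.1333],
 [0.1333, 4.2667]].

Step 3 — invert S. det(S) = 2.1667·4.2667 - (0.1333)² = 9.2267.
  S^{-1} = (1/det) · [[d, -b], [-b, a]] = [[0.4624, -0.0145],
 [-0.0145, 0.2348]].

Step 4 — quadratic form (x̄ - mu_0)^T · S^{-1} · (x̄ - mu_0):
  S^{-1} · (x̄ - mu_0) = (-0.5058, -0.5311),
  (x̄ - mu_0)^T · [...] = (-1.1667)·(-0.5058) + (-2.3333)·(-0.5311) = 1.8292.

Step 5 — scale by n: T² = 6 · 1.8292 = 10.9754.

T² ≈ 10.9754


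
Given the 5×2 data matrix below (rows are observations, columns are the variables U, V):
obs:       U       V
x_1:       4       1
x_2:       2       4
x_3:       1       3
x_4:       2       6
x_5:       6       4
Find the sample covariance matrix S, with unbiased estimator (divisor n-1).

Step 1 — column means:
  mean(U) = (4 + 2 + 1 + 2 + 6) / 5 = 15/5 = 3
  mean(V) = (1 + 4 + 3 + 6 + 4) / 5 = 18/5 = 3.6

Step 2 — sample covariance S[i,j] = (1/(n-1)) · Σ_k (x_{k,i} - mean_i) · (x_{k,j} - mean_j), with n-1 = 4.
  S[U,U] = ((1)·(1) + (-1)·(-1) + (-2)·(-2) + (-1)·(-1) + (3)·(3)) / 4 = 16/4 = 4
  S[U,V] = ((1)·(-2.6) + (-1)·(0.4) + (-2)·(-0.6) + (-1)·(2.4) + (3)·(0.4)) / 4 = -3/4 = -0.75
  S[V,V] = ((-2.6)·(-2.6) + (0.4)·(0.4) + (-0.6)·(-0.6) + (2.4)·(2.4) + (0.4)·(0.4)) / 4 = 13.2/4 = 3.3

S is symmetric (S[j,i] = S[i,j]). Assembling:

S = [[4, -0.75],
 [-0.75, 3.3]]


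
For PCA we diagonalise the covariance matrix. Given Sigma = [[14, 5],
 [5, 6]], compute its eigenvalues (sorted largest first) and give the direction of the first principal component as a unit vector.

Step 1 — characteristic polynomial of 2×2 Sigma:
  det(Sigma - λI) = λ² - trace · λ + det = 0.
  trace = 14 + 6 = 20, det = 14·6 - (5)² = 59.
Step 2 — discriminant:
  Δ = trace² - 4·det = 400 - 236 = 164.
Step 3 — eigenvalues:
  λ = (trace ± √Δ)/2 = (20 ± 12.8062)/2,
  λ_1 = 16.4031,  λ_2 = 3.5969.

Step 4 — unit eigenvector for λ_1: solve (Sigma - λ_1 I)v = 0. First row:
  (14 - 16.4031)·v_x + (5)·v_y = 0, i.e. (-2.4031)·v_x + (5)·v_y = 0,
  so v ∝ (b, λ_1 - a) = (5, 2.4031) = u.
  ||u|| = √((5)² + (2.4031)²) = √(30.775) ≈ 5.5475,
  v_1 = u/||u|| ≈ (0.9013, 0.4332) (||v_1|| = 1).

λ_1 = 16.4031,  λ_2 = 3.5969;  v_1 ≈ (0.9013, 0.4332)


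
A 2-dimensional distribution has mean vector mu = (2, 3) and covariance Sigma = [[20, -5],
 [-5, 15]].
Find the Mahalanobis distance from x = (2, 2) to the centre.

Step 1 — centre the observation: (x - mu) = (0, -1).

Step 2 — invert Sigma. det(Sigma) = 20·15 - (-5)² = 275.
  Sigma^{-1} = (1/det) · [[d, -b], [-b, a]] = [[0.0545, 0.0182],
 [0.0182, 0.0727]].

Step 3 — form the quadratic (x - mu)^T · Sigma^{-1} · (x - mu):
  Sigma^{-1} · (x - mu) = (-0.0182, -0.0727).
  (x - mu)^T · [Sigma^{-1} · (x - mu)] = (0)·(-0.0182) + (-1)·(-0.0727) = 0.0727.

Step 4 — take square root: d = √(0.0727) ≈ 0.2697.

d(x, mu) = √(0.0727) ≈ 0.2697


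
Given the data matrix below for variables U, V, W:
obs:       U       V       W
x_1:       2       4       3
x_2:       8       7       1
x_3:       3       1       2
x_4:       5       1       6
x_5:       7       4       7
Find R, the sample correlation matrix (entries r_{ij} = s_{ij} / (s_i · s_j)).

Step 1 — column means:
  mean(U) = (2 + 8 + 3 + 5 + 7) / 5 = 25/5 = 5
  mean(V) = (4 + 7 + 1 + 1 + 4) / 5 = 17/5 = 3.4
  mean(W) = (3 + 1 + 2 + 6 + 7) / 5 = 19/5 = 3.8

Step 2 — sample variances and covariances s[i,j] = (1/(n-1)) · Σ_k (x_{k,i} - mean_i) · (x_{k,j} - mean_j), with n-1 = 4:
  s[U,U] = ((-3)·(-3) + (3)·(3) + (-2)·(-2) + (0)·(0) + (2)·(2)) / 4 = 26/4 = 6.5
  s[U,V] = ((-3)·(0.6) + (3)·(3.6) + (-2)·(-2.4) + (0)·(-2.4) + (2)·(0.6)) / 4 = 15/4 = 3.75
  s[U,W] = ((-3)·(-0.8) + (3)·(-2.8) + (-2)·(-1.8) + (0)·(2.2) + (2)·(3.2)) / 4 = 4/4 = 1
  s[V,V] = ((0.6)·(0.6) + (3.6)·(3.6) + (-2.4)·(-2.4) + (-2.4)·(-2.4) + (0.6)·(0.6)) / 4 = 25.2/4 = 6.3
  s[V,W] = ((0.6)·(-0.8) + (3.6)·(-2.8) + (-2.4)·(-1.8) + (-2.4)·(2.2) + (0.6)·(3.2)) / 4 = -9.6/4 = -2.4
  s[W,W] = ((-0.8)·(-0.8) + (-2.8)·(-2.8) + (-1.8)·(-1.8) + (2.2)·(2.2) + (3.2)·(3.2)) / 4 = 26.8/4 = 6.7
  Sample standard deviations s_i = √(s[i,i]):
  s(U) = √(6.5) = 2.5495
  s(V) = √(6.3) = 2.51
  s(W) = √(6.7) = 2.5884

Step 3 — r_{ij} = s_{ij} / (s_i · s_j):
  r[U,U] = 1 (diagonal).
  r[U,V] = 3.75 / (2.5495 · 2.51) = 3.75 / 6.3992 = 0.586
  r[U,W] = 1 / (2.5495 · 2.5884) = 1 / 6.5992 = 0.1515
  r[V,V] = 1 (diagonal).
  r[V,W] = -2.4 / (2.51 · 2.5884) = -2.4 / 6.4969 = -0.3694
  r[W,W] = 1 (diagonal).

R is symmetric with unit diagonal. Assembling:

R = [[1, 0.586, 0.1515],
 [0.586, 1, -0.3694],
 [0.1515, -0.3694, 1]]


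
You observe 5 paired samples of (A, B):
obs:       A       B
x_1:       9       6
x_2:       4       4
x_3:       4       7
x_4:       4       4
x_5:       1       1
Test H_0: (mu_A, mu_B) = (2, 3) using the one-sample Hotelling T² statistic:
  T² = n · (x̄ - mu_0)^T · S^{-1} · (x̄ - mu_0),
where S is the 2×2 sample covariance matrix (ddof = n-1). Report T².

Step 1 — sample mean vector:
  mean(A) = (9 + 4 + 4 + 4 + 1) / 5 = 22/5 = 4.4
  mean(B) = (6 + 4 + 7 + 4 + 1) / 5 = 22/5 = 4.4
  x̄ = (4.4, 4.4),  deviation x̄ - mu_0 = (4.4, 4.4) - (2, 3) = (2.4, 1.4).

Step 2 — sample covariance matrix, S[i,j] = (1/(n-1)) · Σ_k (x_{k,i} - mean_i) · (x_{k,j} - mean_j), divisor n-1 = 4:
  S[A,A] = ((4.6)·(4.6) + (-0.4)·(-0.4) + (-0.4)·(-0.4) + (-0.4)·(-0.4) + (-3.4)·(-3.4)) / 4 = 33.2/4 = 8.3
  S[A,B] = ((4.6)·(1.6) + (-0.4)·(-0.4) + (-0.4)·(2.6) + (-0.4)·(-0.4) + (-3.4)·(-3.4)) / 4 = 18.2/4 = 4.55
  S[B,B] = ((1.6)·(1.6) + (-0.4)·(-0.4) + (2.6)·(2.6) + (-0.4)·(-0.4) + (-3.4)·(-3.4)) / 4 = 21.2/4 = 5.3
  S = [[8.3, 4.55],
 [4.55, 5.3]].

Step 3 — invert S. det(S) = 8.3·5.3 - (4.55)² = 23.2875.
  S^{-1} = (1/det) · [[d, -b], [-b, a]] = [[0.2276, -0.1954],
 [-0.1954, 0.3564]].

Step 4 — quadratic form (x̄ - mu_0)^T · S^{-1} · (x̄ - mu_0):
  S^{-1} · (x̄ - mu_0) = (0.2727, 0.0301),
  (x̄ - mu_0)^T · [...] = (2.4)·(0.2727) + (1.4)·(0.0301) = 0.6965.

Step 5 — scale by n: T² = 5 · 0.6965 = 3.4826.

T² ≈ 3.4826


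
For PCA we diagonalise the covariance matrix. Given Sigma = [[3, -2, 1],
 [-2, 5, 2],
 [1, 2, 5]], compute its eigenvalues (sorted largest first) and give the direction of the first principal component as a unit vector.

Step 1 — characteristic polynomial p(λ) = det(λI - Sigma) = λ³ - tr·λ² + c_1·λ - det, where tr = trace, c_1 = sum of the principal 2×2 minors, det = det(Sigma):
  tr = 3 + 5 + 5 = 13,
  c_1 = (3·5 - (-2)²) + (3·5 - (1)²) + (5·5 - (2)²) = 11 + 14 + 21 = 46,
  det = 3·(5·5 - (2)²) - (-2)·((-2)·5 - (2)·(1)) + (1)·((-2)·(2) - 5·(1)) = 3·(21) - (-2)·(-12) + (1)·(-9) = 30.
  So p(λ) = λ³ - 13λ² + 46λ - 30.
Step 2 — look for an integer root (rational root theorem: any rational root is an integer divisor of 30). Testing λ = 5:
  p(5) = 125 - 325 + 230 - 30 = 0  ✓
  Dividing out (λ - 5): p(λ) = (λ - 5)(λ² - 8λ + 6).
Step 3 — remaining eigenvalues from the quadratic λ² - 8λ + 6 = 0:
  Δ = 8² - 4·6 = 64 - 24 = 40,  λ = (8 ± √40)/2 = (8 ± 6.3246)/2 ≈ 7.1623 or 0.8377.
  Sorted: λ_1 = 7.1623,  λ_2 = 5,  λ_3 = 0.8377  (check: sum = 13 = tr ✓).

Step 4 — unit eigenvector for λ_1 ≈ 7.1623: v spans the null space of (Sigma - λ_1 I), whose rows are
  r_1 = (-4.1623, -2, 1),  r_2 = (-2, -2.1623, 2),  r_3 = (1, 2, -2.1623).
  v is orthogonal to every row, so take v ∝ r_1 × r_2 = ((-2)·(2) - (1)·(-2.1623), (1)·(-2) - (-4.1623)·(2), (-4.1623)·(-2.1623) - (-2)·(-2)) ≈ (-1.8377, 6.3246, 5).
  Rescale (multiply by -1 so the first nonzero entry is positive): u = (1.8377, -6.3246, -5).
  ||u|| = √((1.8377)² + (-6.3246)² + (-5)²) = √(68.3772) ≈ 8.2691,  v_1 = u/||u|| ≈ (0.2222, -0.7648, -0.6047) (||v_1|| = 1).

λ_1 = 7.1623,  λ_2 = 5,  λ_3 = 0.8377;  v_1 ≈ (0.2222, -0.7648, -0.6047)


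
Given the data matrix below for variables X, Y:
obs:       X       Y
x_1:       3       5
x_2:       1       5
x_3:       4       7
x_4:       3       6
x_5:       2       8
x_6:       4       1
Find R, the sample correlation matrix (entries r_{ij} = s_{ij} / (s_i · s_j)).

Step 1 — column means:
  mean(X) = (3 + 1 + 4 + 3 + 2 + 4) / 6 = 17/6 = 2.8333
  mean(Y) = (5 + 5 + 7 + 6 + 8 + 1) / 6 = 32/6 = 5.3333

Step 2 — sample variances and covariances s[i,j] = (1/(n-1)) · Σ_k (x_{k,i} - mean_i) · (x_{k,j} - mean_j), with n-1 = 5:
  s[X,X] = ((0.1667)·(0.1667) + (-1.8333)·(-1.8333) + (1.1667)·(1.1667) + (0.1667)·(0.1667) + (-0.8333)·(-0.8333) + (1.1667)·(1.1667)) / 5 = 6.8333/5 = 1.3667
  s[X,Y] = ((0.1667)·(-0.3333) + (-1.8333)·(-0.3333) + (1.1667)·(1.6667) + (0.1667)·(0.6667) + (-0.8333)·(2.6667) + (1.1667)·(-4.3333)) / 5 = -4.6667/5 = -0.9333
  s[Y,Y] = ((-0.3333)·(-0.3333) + (-0.3333)·(-0.3333) + (1.6667)·(1.6667) + (0.6667)·(0.6667) + (2.6667)·(2.6667) + (-4.3333)·(-4.3333)) / 5 = 29.3333/5 = 5.8667
  Sample standard deviations s_i = √(s[i,i]):
  s(X) = √(1.3667) = 1.169
  s(Y) = √(5.8667) = 2.4221

Step 3 — r_{ij} = s_{ij} / (s_i · s_j):
  r[X,X] = 1 (diagonal).
  r[X,Y] = -0.9333 / (1.169 · 2.4221) = -0.9333 / 2.8316 = -0.3296
  r[Y,Y] = 1 (diagonal).

R is symmetric with unit diagonal. Assembling:

R = [[1, -0.3296],
 [-0.3296, 1]]


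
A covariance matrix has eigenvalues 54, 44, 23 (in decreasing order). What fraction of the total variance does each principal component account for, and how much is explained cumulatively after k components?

Step 1 — total variance = trace(Sigma) = Σ λ_i = 54 + 44 + 23 = 121.

Step 2 — fraction explained by component i = λ_i / Σ λ:
  PC1: 54/121 = 0.4463
  PC2: 44/121 = 0.3636
  PC3: 23/121 = 0.1901

Step 3 — cumulative fraction after k components = (λ_1 + ... + λ_k) / Σ λ:
  k = 1: 54/121 = 0.4463
  k = 2: (54 + 44)/121 = 98/121 = 0.8099
  k = 3: (54 + 44 + 23)/121 = 121/121 = 1

Summary (fraction, with percent):

explained: PC1 0.4463 (44.63%), PC2 0.3636 (36.36%), PC3 0.1901 (19.01%);  cumulative: 0.4463, 0.8099, 1


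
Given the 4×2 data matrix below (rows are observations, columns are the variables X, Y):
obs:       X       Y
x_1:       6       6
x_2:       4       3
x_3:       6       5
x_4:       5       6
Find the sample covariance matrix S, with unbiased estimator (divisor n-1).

Step 1 — column means:
  mean(X) = (6 + 4 + 6 + 5) / 4 = 21/4 = 5.25
  mean(Y) = (6 + 3 + 5 + 6) / 4 = 20/4 = 5

Step 2 — sample covariance S[i,j] = (1/(n-1)) · Σ_k (x_{k,i} - mean_i) · (x_{k,j} - mean_j), with n-1 = 3.
  S[X,X] = ((0.75)·(0.75) + (-1.25)·(-1.25) + (0.75)·(0.75) + (-0.25)·(-0.25)) / 3 = 2.75/3 = 0.9167
  S[X,Y] = ((0.75)·(1) + (-1.25)·(-2) + (0.75)·(0) + (-0.25)·(1)) / 3 = 3/3 = 1
  S[Y,Y] = ((1)·(1) + (-2)·(-2) + (0)·(0) + (1)·(1)) / 3 = 6/3 = 2

S is symmetric (S[j,i] = S[i,j]). Assembling:

S = [[0.9167, 1],
 [1, 2]]


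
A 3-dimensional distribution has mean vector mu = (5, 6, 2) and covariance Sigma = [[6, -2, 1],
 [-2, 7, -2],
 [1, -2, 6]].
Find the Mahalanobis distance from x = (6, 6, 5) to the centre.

Step 1 — centre the observation: (x - mu) = (1, 0, 3).

Step 2 — invert Sigma (cofactor / det for 3×3, or solve directly):
  Sigma^{-1} = [[0.1854, 0.0488, -0.0146],
 [0.0488, 0.1707, 0.0488],
 [-0.0146, 0.0488, 0.1854]].

Step 3 — form the quadratic (x - mu)^T · Sigma^{-1} · (x - mu):
  Sigma^{-1} · (x - mu) = (0.1415, 0.1951, 0.5415).
  (x - mu)^T · [Sigma^{-1} · (x - mu)] = (1)·(0.1415) + (0)·(0.1951) + (3)·(0.5415) = 1.7659.

Step 4 — take square root: d = √(1.7659) ≈ 1.3289.

d(x, mu) = √(1.7659) ≈ 1.3289


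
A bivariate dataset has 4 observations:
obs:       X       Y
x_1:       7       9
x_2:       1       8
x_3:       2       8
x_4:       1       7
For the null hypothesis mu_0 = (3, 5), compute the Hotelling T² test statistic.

Step 1 — sample mean vector:
  mean(X) = (7 + 1 + 2 + 1) / 4 = 11/4 = 2.75
  mean(Y) = (9 + 8 + 8 + 7) / 4 = 32/4 = 8
  x̄ = (2.75, 8),  deviation x̄ - mu_0 = (2.75, 8) - (3, 5) = (-0.25, 3).

Step 2 — sample covariance matrix, S[i,j] = (1/(n-1)) · Σ_k (x_{k,i} - mean_i) · (x_{k,j} - mean_j), divisor n-1 = 3:
  S[X,X] = ((4.25)·(4.25) + (-1.75)·(-1.75) + (-0.75)·(-0.75) + (-1.75)·(-1.75)) / 3 = 24.75/3 = 8.25
  S[X,Y] = ((4.25)·(1) + (-1.75)·(0) + (-0.75)·(0) + (-1.75)·(-1)) / 3 = 6/3 = 2
  S[Y,Y] = ((1)·(1) + (0)·(0) + (0)·(0) + (-1)·(-1)) / 3 = 2/3 = 0.6667
  S = [[8.25, 2],
 [2, 0.6667]].

Step 3 — invert S. det(S) = 8.25·0.6667 - (2)² = 1.5.
  S^{-1} = (1/det) · [[d, -b], [-b, a]] = [[0.4444, -1.3333],
 [-1.3333, 5.5]].

Step 4 — quadratic form (x̄ - mu_0)^T · S^{-1} · (x̄ - mu_0):
  S^{-1} · (x̄ - mu_0) = (-4.1111, 16.8333),
  (x̄ - mu_0)^T · [...] = (-0.25)·(-4.1111) + (3)·(16.8333) = 51.5278.

Step 5 — scale by n: T² = 4 · 51.5278 = 206.1111.

T² ≈ 206.1111


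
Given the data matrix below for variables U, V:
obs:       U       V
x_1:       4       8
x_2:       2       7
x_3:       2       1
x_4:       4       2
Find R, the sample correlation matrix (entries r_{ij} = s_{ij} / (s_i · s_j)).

Step 1 — column means:
  mean(U) = (4 + 2 + 2 + 4) / 4 = 12/4 = 3
  mean(V) = (8 + 7 + 1 + 2) / 4 = 18/4 = 4.5

Step 2 — sample variances and covariances s[i,j] = (1/(n-1)) · Σ_k (x_{k,i} - mean_i) · (x_{k,j} - mean_j), with n-1 = 3:
  s[U,U] = ((1)·(1) + (-1)·(-1) + (-1)·(-1) + (1)·(1)) / 3 = 4/3 = 1.3333
  s[U,V] = ((1)·(3.5) + (-1)·(2.5) + (-1)·(-3.5) + (1)·(-2.5)) / 3 = 2/3 = 0.6667
  s[V,V] = ((3.5)·(3.5) + (2.5)·(2.5) + (-3.5)·(-3.5) + (-2.5)·(-2.5)) / 3 = 37/3 = 12.3333
  Sample standard deviations s_i = √(s[i,i]):
  s(U) = √(1.3333) = 1.1547
  s(V) = √(12.3333) = 3.5119

Step 3 — r_{ij} = s_{ij} / (s_i · s_j):
  r[U,U] = 1 (diagonal).
  r[U,V] = 0.6667 / (1.1547 · 3.5119) = 0.6667 / 4.0552 = 0.1644
  r[V,V] = 1 (diagonal).

R is symmetric with unit diagonal. Assembling:

R = [[1, 0.1644],
 [0.1644, 1]]


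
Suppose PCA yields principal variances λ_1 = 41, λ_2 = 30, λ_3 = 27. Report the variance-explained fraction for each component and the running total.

Step 1 — total variance = trace(Sigma) = Σ λ_i = 41 + 30 + 27 = 98.

Step 2 — fraction explained by component i = λ_i / Σ λ:
  PC1: 41/98 = 0.4184
  PC2: 30/98 = 0.3061
  PC3: 27/98 = 0.2755

Step 3 — cumulative fraction after k components = (λ_1 + ... + λ_k) / Σ λ:
  k = 1: 41/98 = 0.4184
  k = 2: (41 + 30)/98 = 71/98 = 0.7245
  k = 3: (41 + 30 + 27)/98 = 98/98 = 1

Summary (fraction, with percent):

explained: PC1 0.4184 (41.84%), PC2 0.3061 (30.61%), PC3 0.2755 (27.55%);  cumulative: 0.4184, 0.7245, 1


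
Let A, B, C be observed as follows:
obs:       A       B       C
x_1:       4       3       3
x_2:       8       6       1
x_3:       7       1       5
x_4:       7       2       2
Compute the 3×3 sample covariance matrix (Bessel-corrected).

Step 1 — column means:
  mean(A) = (4 + 8 + 7 + 7) / 4 = 26/4 = 6.5
  mean(B) = (3 + 6 + 1 + 2) / 4 = 12/4 = 3
  mean(C) = (3 + 1 + 5 + 2) / 4 = 11/4 = 2.75

Step 2 — sample covariance S[i,j] = (1/(n-1)) · Σ_k (x_{k,i} - mean_i) · (x_{k,j} - mean_j), with n-1 = 3.
  S[A,A] = ((-2.5)·(-2.5) + (1.5)·(1.5) + (0.5)·(0.5) + (0.5)·(0.5)) / 3 = 9/3 = 3
  S[A,B] = ((-2.5)·(0) + (1.5)·(3) + (0.5)·(-2) + (0.5)·(-1)) / 3 = 3/3 = 1
  S[A,C] = ((-2.5)·(0.25) + (1.5)·(-1.75) + (0.5)·(2.25) + (0.5)·(-0.75)) / 3 = -2.5/3 = -0.8333
  S[B,B] = ((0)·(0) + (3)·(3) + (-2)·(-2) + (-1)·(-1)) / 3 = 14/3 = 4.6667
  S[B,C] = ((0)·(0.25) + (3)·(-1.75) + (-2)·(2.25) + (-1)·(-0.75)) / 3 = -9/3 = -3
  S[C,C] = ((0.25)·(0.25) + (-1.75)·(-1.75) + (2.25)·(2.25) + (-0.75)·(-0.75)) / 3 = 8.75/3 = 2.9167

S is symmetric (S[j,i] = S[i,j]). Assembling:

S = [[3, 1, -0.8333],
 [1, 4.6667, -3],
 [-0.8333, -3, 2.9167]]


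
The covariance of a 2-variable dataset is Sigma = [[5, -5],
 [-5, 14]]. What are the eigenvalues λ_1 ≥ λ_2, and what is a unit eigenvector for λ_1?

Step 1 — characteristic polynomial of 2×2 Sigma:
  det(Sigma - λI) = λ² - trace · λ + det = 0.
  trace = 5 + 14 = 19, det = 5·14 - (-5)² = 45.
Step 2 — discriminant:
  Δ = trace² - 4·det = 361 - 180 = 181.
Step 3 — eigenvalues:
  λ = (trace ± √Δ)/2 = (19 ± 13.4536)/2,
  λ_1 = 16.2268,  λ_2 = 2.7732.

Step 4 — unit eigenvector for λ_1: solve (Sigma - λ_1 I)v = 0. First row:
  (5 - 16.2268)·v_x + (-5)·v_y = 0, i.e. (-11.2268)·v_x + (-5)·v_y = 0,
  so v ∝ (b, λ_1 - a) = (-5, 11.2268); multiply by -1 so the first entry is positive: u = (5, -11.2268).
  ||u|| = √((5)² + (-11.2268)²) = √(151.0413) ≈ 12.2899,
  v_1 = u/||u|| ≈ (0.4068, -0.9135) (||v_1|| = 1).

λ_1 = 16.2268,  λ_2 = 2.7732;  v_1 ≈ (0.4068, -0.9135)


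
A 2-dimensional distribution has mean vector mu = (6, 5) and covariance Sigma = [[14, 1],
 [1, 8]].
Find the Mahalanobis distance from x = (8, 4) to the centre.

Step 1 — centre the observation: (x - mu) = (2, -1).

Step 2 — invert Sigma. det(Sigma) = 14·8 - (1)² = 111.
  Sigma^{-1} = (1/det) · [[d, -b], [-b, a]] = [[0.0721, -0.009],
 [-0.009, 0.1261]].

Step 3 — form the quadratic (x - mu)^T · Sigma^{-1} · (x - mu):
  Sigma^{-1} · (x - mu) = (0.1532, -0.1441).
  (x - mu)^T · [Sigma^{-1} · (x - mu)] = (2)·(0.1532) + (-1)·(-0.1441) = 0.4505.

Step 4 — take square root: d = √(0.4505) ≈ 0.6712.

d(x, mu) = √(0.4505) ≈ 0.6712


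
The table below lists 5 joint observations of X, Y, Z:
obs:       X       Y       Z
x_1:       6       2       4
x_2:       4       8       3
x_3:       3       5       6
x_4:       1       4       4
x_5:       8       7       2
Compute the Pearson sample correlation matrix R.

Step 1 — column means:
  mean(X) = (6 + 4 + 3 + 1 + 8) / 5 = 22/5 = 4.4
  mean(Y) = (2 + 8 + 5 + 4 + 7) / 5 = 26/5 = 5.2
  mean(Z) = (4 + 3 + 6 + 4 + 2) / 5 = 19/5 = 3.8

Step 2 — sample variances and covariances s[i,j] = (1/(n-1)) · Σ_k (x_{k,i} - mean_i) · (x_{k,j} - mean_j), with n-1 = 4:
  s[X,X] = ((1.6)·(1.6) + (-0.4)·(-0.4) + (-1.4)·(-1.4) + (-3.4)·(-3.4) + (3.6)·(3.6)) / 4 = 29.2/4 = 7.3
  s[X,Y] = ((1.6)·(-3.2) + (-0.4)·(2.8) + (-1.4)·(-0.2) + (-3.4)·(-1.2) + (3.6)·(1.8)) / 4 = 4.6/4 = 1.15
  s[X,Z] = ((1.6)·(0.2) + (-0.4)·(-0.8) + (-1.4)·(2.2) + (-3.4)·(0.2) + (3.6)·(-1.8)) / 4 = -9.6/4 = -2.4
  s[Y,Y] = ((-3.2)·(-3.2) + (2.8)·(2.8) + (-0.2)·(-0.2) + (-1.2)·(-1.2) + (1.8)·(1.8)) / 4 = 22.8/4 = 5.7
  s[Y,Z] = ((-3.2)·(0.2) + (2.8)·(-0.8) + (-0.2)·(2.2) + (-1.2)·(0.2) + (1.8)·(-1.8)) / 4 = -6.8/4 = -1.7
  s[Z,Z] = ((0.2)·(0.2) + (-0.8)·(-0.8) + (2.2)·(2.2) + (0.2)·(0.2) + (-1.8)·(-1.8)) / 4 = 8.8/4 = 2.2
  Sample standard deviations s_i = √(s[i,i]):
  s(X) = √(7.3) = 2.7019
  s(Y) = √(5.7) = 2.3875
  s(Z) = √(2.2) = 1.4832

Step 3 — r_{ij} = s_{ij} / (s_i · s_j):
  r[X,X] = 1 (diagonal).
  r[X,Y] = 1.15 / (2.7019 · 2.3875) = 1.15 / 6.4506 = 0.1783
  r[X,Z] = -2.4 / (2.7019 · 1.4832) = -2.4 / 4.0075 = -0.5989
  r[Y,Y] = 1 (diagonal).
  r[Y,Z] = -1.7 / (2.3875 · 1.4832) = -1.7 / 3.5412 = -0.4801
  r[Z,Z] = 1 (diagonal).

R is symmetric with unit diagonal. Assembling:

R = [[1, 0.1783, -0.5989],
 [0.1783, 1, -0.4801],
 [-0.5989, -0.4801, 1]]


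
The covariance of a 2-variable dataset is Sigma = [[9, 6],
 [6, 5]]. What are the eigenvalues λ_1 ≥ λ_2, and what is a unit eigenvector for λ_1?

Step 1 — characteristic polynomial of 2×2 Sigma:
  det(Sigma - λI) = λ² - trace · λ + det = 0.
  trace = 9 + 5 = 14, det = 9·5 - (6)² = 9.
Step 2 — discriminant:
  Δ = trace² - 4·det = 196 - 36 = 160.
Step 3 — eigenvalues:
  λ = (trace ± √Δ)/2 = (14 ± 12.6491)/2,
  λ_1 = 13.3246,  λ_2 = 0.6754.

Step 4 — unit eigenvector for λ_1: solve (Sigma - λ_1 I)v = 0. First row:
  (9 - 13.3246)·v_x + (6)·v_y = 0, i.e. (-4.3246)·v_x + (6)·v_y = 0,
  so v ∝ (b, λ_1 - a) = (6, 4.3246) = u.
  ||u|| = √((6)² + (4.3246)²) = √(54.7018) ≈ 7.3961,
  v_1 = u/||u|| ≈ (0.8112, 0.5847) (||v_1|| = 1).

λ_1 = 13.3246,  λ_2 = 0.6754;  v_1 ≈ (0.8112, 0.5847)


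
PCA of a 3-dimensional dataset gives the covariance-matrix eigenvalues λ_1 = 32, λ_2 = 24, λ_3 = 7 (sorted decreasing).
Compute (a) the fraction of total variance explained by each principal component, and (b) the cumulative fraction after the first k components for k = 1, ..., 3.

Step 1 — total variance = trace(Sigma) = Σ λ_i = 32 + 24 + 7 = 63.

Step 2 — fraction explained by component i = λ_i / Σ λ:
  PC1: 32/63 = 0.5079
  PC2: 24/63 = 0.381
  PC3: 7/63 = 0.1111

Step 3 — cumulative fraction after k components = (λ_1 + ... + λ_k) / Σ λ:
  k = 1: 32/63 = 0.5079
  k = 2: (32 + 24)/63 = 56/63 = 0.8889
  k = 3: (32 + 24 + 7)/63 = 63/63 = 1

Summary (fraction, with percent):

explained: PC1 0.5079 (50.79%), PC2 0.381 (38.1%), PC3 0.1111 (11.11%);  cumulative: 0.5079, 0.8889, 1


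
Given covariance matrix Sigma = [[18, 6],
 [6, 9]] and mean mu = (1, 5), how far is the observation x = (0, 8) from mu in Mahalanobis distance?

Step 1 — centre the observation: (x - mu) = (-1, 3).

Step 2 — invert Sigma. det(Sigma) = 18·9 - (6)² = 126.
  Sigma^{-1} = (1/det) · [[d, -b], [-b, a]] = [[0.0714, -0.0476],
 [-0.0476, 0.1429]].

Step 3 — form the quadratic (x - mu)^T · Sigma^{-1} · (x - mu):
  Sigma^{-1} · (x - mu) = (-0.2143, 0.4762).
  (x - mu)^T · [Sigma^{-1} · (x - mu)] = (-1)·(-0.2143) + (3)·(0.4762) = 1.6429.

Step 4 — take square root: d = √(1.6429) ≈ 1.2817.

d(x, mu) = √(1.6429) ≈ 1.2817


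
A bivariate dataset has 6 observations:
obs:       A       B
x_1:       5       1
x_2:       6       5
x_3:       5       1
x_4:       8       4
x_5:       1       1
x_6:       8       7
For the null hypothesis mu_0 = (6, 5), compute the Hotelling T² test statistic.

Step 1 — sample mean vector:
  mean(A) = (5 + 6 + 5 + 8 + 1 + 8) / 6 = 33/6 = 5.5
  mean(B) = (1 + 5 + 1 + 4 + 1 + 7) / 6 = 19/6 = 3.1667
  x̄ = (5.5, 3.1667),  deviation x̄ - mu_0 = (5.5, 3.1667) - (6, 5) = (-0.5, -1.8333).

Step 2 — sample covariance matrix, S[i,j] = (1/(n-1)) · Σ_k (x_{k,i} - mean_i) · (x_{k,j} - mean_j), divisor n-1 = 5:
  S[A,A] = ((-0.5)·(-0.5) + (0.5)·(0.5) + (-0.5)·(-0.5) + (2.5)·(2.5) + (-4.5)·(-4.5) + (2.5)·(2.5)) / 5 = 33.5/5 = 6.7
  S[A,B] = ((-0.5)·(-2.1667) + (0.5)·(1.8333) + (-0.5)·(-2.1667) + (2.5)·(0.8333) + (-4.5)·(-2.1667) + (2.5)·(3.8333)) / 5 = 24.5/5 = 4.9
  S[B,B] = ((-2.1667)·(-2.1667) + (1.8333)·(1.8333) + (-2.1667)·(-2.1667) + (0.8333)·(0.8333) + (-2.1667)·(-2.1667) + (3.8333)·(3.8333)) / 5 = 32.8333/5 = 6.5667
  S = [[6.7, 4.9],
 [4.9, 6.5667]].

Step 3 — invert S. det(S) = 6.7·6.5667 - (4.9)² = 19.9867.
  S^{-1} = (1/det) · [[d, -b], [-b, a]] = [[0.3286, -0.2452],
 [-0.2452, 0.3352]].

Step 4 — quadratic form (x̄ - mu_0)^T · S^{-1} · (x̄ - mu_0):
  S^{-1} · (x̄ - mu_0) = (0.2852, -0.492),
  (x̄ - mu_0)^T · [...] = (-0.5)·(0.2852) + (-1.8333)·(-0.492) = 0.7594.

Step 5 — scale by n: T² = 6 · 0.7594 = 4.5564.

T² ≈ 4.5564


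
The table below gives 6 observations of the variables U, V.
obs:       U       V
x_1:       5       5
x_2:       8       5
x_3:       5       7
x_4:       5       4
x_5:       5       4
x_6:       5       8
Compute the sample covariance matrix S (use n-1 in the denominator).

Step 1 — column means:
  mean(U) = (5 + 8 + 5 + 5 + 5 + 5) / 6 = 33/6 = 5.5
  mean(V) = (5 + 5 + 7 + 4 + 4 + 8) / 6 = 33/6 = 5.5

Step 2 — sample covariance S[i,j] = (1/(n-1)) · Σ_k (x_{k,i} - mean_i) · (x_{k,j} - mean_j), with n-1 = 5.
  S[U,U] = ((-0.5)·(-0.5) + (2.5)·(2.5) + (-0.5)·(-0.5) + (-0.5)·(-0.5) + (-0.5)·(-0.5) + (-0.5)·(-0.5)) / 5 = 7.5/5 = 1.5
  S[U,V] = ((-0.5)·(-0.5) + (2.5)·(-0.5) + (-0.5)·(1.5) + (-0.5)·(-1.5) + (-0.5)·(-1.5) + (-0.5)·(2.5)) / 5 = -1.5/5 = -0.3
  S[V,V] = ((-0.5)·(-0.5) + (-0.5)·(-0.5) + (1.5)·(1.5) + (-1.5)·(-1.5) + (-1.5)·(-1.5) + (2.5)·(2.5)) / 5 = 13.5/5 = 2.7

S is symmetric (S[j,i] = S[i,j]). Assembling:

S = [[1.5, -0.3],
 [-0.3, 2.7]]


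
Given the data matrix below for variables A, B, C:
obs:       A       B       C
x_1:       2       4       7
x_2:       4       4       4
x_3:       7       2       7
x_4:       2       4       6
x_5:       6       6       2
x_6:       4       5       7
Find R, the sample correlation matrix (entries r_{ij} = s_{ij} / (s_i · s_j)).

Step 1 — column means:
  mean(A) = (2 + 4 + 7 + 2 + 6 + 4) / 6 = 25/6 = 4.1667
  mean(B) = (4 + 4 + 2 + 4 + 6 + 5) / 6 = 25/6 = 4.1667
  mean(C) = (7 + 4 + 7 + 6 + 2 + 7) / 6 = 33/6 = 5.5

Step 2 — sample variances and covariances s[i,j] = (1/(n-1)) · Σ_k (x_{k,i} - mean_i) · (x_{k,j} - mean_j), with n-1 = 5:
  s[A,A] = ((-2.1667)·(-2.1667) + (-0.1667)·(-0.1667) + (2.8333)·(2.8333) + (-2.1667)·(-2.1667) + (1.8333)·(1.8333) + (-0.1667)·(-0.1667)) / 5 = 20.8333/5 = 4.1667
  s[A,B] = ((-2.1667)·(-0.1667) + (-0.1667)·(-0.1667) + (2.8333)·(-2.1667) + (-2.1667)·(-0.1667) + (1.8333)·(1.8333) + (-0.1667)·(0.8333)) / 5 = -2.1667/5 = -0.4333
  s[A,C] = ((-2.1667)·(1.5) + (-0.1667)·(-1.5) + (2.8333)·(1.5) + (-2.1667)·(0.5) + (1.8333)·(-3.5) + (-0.1667)·(1.5)) / 5 = -6.5/5 = -1.3
  s[B,B] = ((-0.1667)·(-0.1667) + (-0.1667)·(-0.1667) + (-2.1667)·(-2.1667) + (-0.1667)·(-0.1667) + (1.8333)·(1.8333) + (0.8333)·(0.8333)) / 5 = 8.8333/5 = 1.7667
  s[B,C] = ((-0.1667)·(1.5) + (-0.1667)·(-1.5) + (-2.1667)·(1.5) + (-0.1667)·(0.5) + (1.8333)·(-3.5) + (0.8333)·(1.5)) / 5 = -8.5/5 = -1.7
  s[C,C] = ((1.5)·(1.5) + (-1.5)·(-1.5) + (1.5)·(1.5) + (0.5)·(0.5) + (-3.5)·(-3.5) + (1.5)·(1.5)) / 5 = 21.5/5 = 4.3
  Sample standard deviations s_i = √(s[i,i]):
  s(A) = √(4.1667) = 2.0412
  s(B) = √(1.7667) = 1.3292
  s(C) = √(4.3) = 2.0736

Step 3 — r_{ij} = s_{ij} / (s_i · s_j):
  r[A,A] = 1 (diagonal).
  r[A,B] = -0.4333 / (2.0412 · 1.3292) = -0.4333 / 2.7131 = -0.1597
  r[A,C] = -1.3 / (2.0412 · 2.0736) = -1.3 / 4.2328 = -0.3071
  r[B,B] = 1 (diagonal).
  r[B,C] = -1.7 / (1.3292 · 2.0736) = -1.7 / 2.7562 = -0.6168
  r[C,C] = 1 (diagonal).

R is symmetric with unit diagonal. Assembling:

R = [[1, -0.1597, -0.3071],
 [-0.1597, 1, -0.6168],
 [-0.3071, -0.6168, 1]]


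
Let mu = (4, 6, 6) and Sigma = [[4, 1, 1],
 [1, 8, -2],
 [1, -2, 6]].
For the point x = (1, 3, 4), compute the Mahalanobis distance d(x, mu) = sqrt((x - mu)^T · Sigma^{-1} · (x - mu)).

Step 1 — centre the observation: (x - mu) = (-3, -3, -2).

Step 2 — invert Sigma (cofactor / det for 3×3, or solve directly):
  Sigma^{-1} = [[0.2785, -0.0506, -0.0633],
 [-0.0506, 0.1456, 0.057],
 [-0.0633, 0.057, 0.1962]].

Step 3 — form the quadratic (x - mu)^T · Sigma^{-1} · (x - mu):
  Sigma^{-1} · (x - mu) = (-0.557, -0.3987, -0.3734).
  (x - mu)^T · [Sigma^{-1} · (x - mu)] = (-3)·(-0.557) + (-3)·(-0.3987) + (-2)·(-0.3734) = 3.6139.

Step 4 — take square root: d = √(3.6139) ≈ 1.901.

d(x, mu) = √(3.6139) ≈ 1.901


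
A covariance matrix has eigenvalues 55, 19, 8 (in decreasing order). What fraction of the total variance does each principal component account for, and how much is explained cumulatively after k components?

Step 1 — total variance = trace(Sigma) = Σ λ_i = 55 + 19 + 8 = 82.

Step 2 — fraction explained by component i = λ_i / Σ λ:
  PC1: 55/82 = 0.6707
  PC2: 19/82 = 0.2317
  PC3: 8/82 = 0.0976

Step 3 — cumulative fraction after k components = (λ_1 + ... + λ_k) / Σ λ:
  k = 1: 55/82 = 0.6707
  k = 2: (55 + 19)/82 = 74/82 = 0.9024
  k = 3: (55 + 19 + 8)/82 = 82/82 = 1

Summary (fraction, with percent):

explained: PC1 0.6707 (67.07%), PC2 0.2317 (23.17%), PC3 0.0976 (9.76%);  cumulative: 0.6707, 0.9024, 1
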